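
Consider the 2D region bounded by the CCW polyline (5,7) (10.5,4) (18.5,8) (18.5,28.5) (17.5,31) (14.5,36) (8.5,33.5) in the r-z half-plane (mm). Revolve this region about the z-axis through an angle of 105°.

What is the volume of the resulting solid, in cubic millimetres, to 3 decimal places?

Volume = 7524.714 mm³

Profile (r,z), 7 vertices: (5,7) (10.5,4) (18.5,8) (18.5,28.5) (17.5,31) (14.5,36) (8.5,33.5)
edge 0: (5,7)→(10.5,4)  cross = 5·4 − 10.5·7 = -53.5000; (r_i+r_j)·cross = 15.5·-53.5000 = -829.2500
edge 1: (10.5,4)→(18.5,8)  cross = 10.5·8 − 18.5·4 = 10.0000; (r_i+r_j)·cross = 29·10.0000 = 290.0000
edge 2: (18.5,8)→(18.5,28.5)  cross = 18.5·28.5 − 18.5·8 = 379.2500; (r_i+r_j)·cross = 37·379.2500 = 14032.2500
edge 3: (18.5,28.5)→(17.5,31)  cross = 18.5·31 − 17.5·28.5 = 74.7500; (r_i+r_j)·cross = 36·74.7500 = 2691.0000
edge 4: (17.5,31)→(14.5,36)  cross = 17.5·36 − 14.5·31 = 180.5000; (r_i+r_j)·cross = 32·180.5000 = 5776.0000
edge 5: (14.5,36)→(8.5,33.5)  cross = 14.5·33.5 − 8.5·36 = 179.7500; (r_i+r_j)·cross = 23·179.7500 = 4134.2500
edge 6: (8.5,33.5)→(5,7)  cross = 8.5·7 − 5·33.5 = -108.0000; (r_i+r_j)·cross = 13.5·-108.0000 = -1458.0000
Σcross = 662.7500 → A = |Σcross|/2 = 331.3750 mm²
Σ(r_i+r_j)·cross = 24636.2500 → first moment M = |Σ|/6 = 4106.0417
R_c = M/A = 4106.0417/331.3750 = 12.3909 mm
θ = 105° = 1.832596 rad
V = θ·R_c·A = 1.832596·12.3909·331.3750 = 7524.714 mm³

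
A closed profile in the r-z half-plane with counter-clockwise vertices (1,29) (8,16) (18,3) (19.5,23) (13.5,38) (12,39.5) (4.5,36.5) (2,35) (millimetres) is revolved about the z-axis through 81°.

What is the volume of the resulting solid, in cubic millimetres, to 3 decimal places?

Volume = 6034.685 mm³

Profile (r,z), 8 vertices: (1,29) (8,16) (18,3) (19.5,23) (13.5,38) (12,39.5) (4.5,36.5) (2,35)
edge 0: (1,29)→(8,16)  cross = 1·16 − 8·29 = -216.0000; (r_i+r_j)·cross = 9·-216.0000 = -1944.0000
edge 1: (8,16)→(18,3)  cross = 8·3 − 18·16 = -264.0000; (r_i+r_j)·cross = 26·-264.0000 = -6864.0000
edge 2: (18,3)→(19.5,23)  cross = 18·23 − 19.5·3 = 355.5000; (r_i+r_j)·cross = 37.5·355.5000 = 13331.2500
edge 3: (19.5,23)→(13.5,38)  cross = 19.5·38 − 13.5·23 = 430.5000; (r_i+r_j)·cross = 33·430.5000 = 14206.5000
edge 4: (13.5,38)→(12,39.5)  cross = 13.5·39.5 − 12·38 = 77.2500; (r_i+r_j)·cross = 25.5·77.2500 = 1969.8750
edge 5: (12,39.5)→(4.5,36.5)  cross = 12·36.5 − 4.5·39.5 = 260.2500; (r_i+r_j)·cross = 16.5·260.2500 = 4294.1250
edge 6: (4.5,36.5)→(2,35)  cross = 4.5·35 − 2·36.5 = 84.5000; (r_i+r_j)·cross = 6.5·84.5000 = 549.2500
edge 7: (2,35)→(1,29)  cross = 2·29 − 1·35 = 23.0000; (r_i+r_j)·cross = 3·23.0000 = 69.0000
Σcross = 751.0000 → A = |Σcross|/2 = 375.5000 mm²
Σ(r_i+r_j)·cross = 25612.0000 → first moment M = |Σ|/6 = 4268.6667
R_c = M/A = 4268.6667/375.5000 = 11.3680 mm
θ = 81° = 1.413717 rad
V = θ·R_c·A = 1.413717·11.3680·375.5000 = 6034.685 mm³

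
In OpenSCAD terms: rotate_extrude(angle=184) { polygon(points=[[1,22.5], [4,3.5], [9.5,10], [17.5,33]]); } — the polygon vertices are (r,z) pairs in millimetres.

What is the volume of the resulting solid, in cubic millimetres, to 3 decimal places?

Profile (r,z), 4 vertices: (1,22.5) (4,3.5) (9.5,10) (17.5,33)
edge 0: (1,22.5)→(4,3.5)  cross = 1·3.5 − 4·22.5 = -86.5000; (r_i+r_j)·cross = 5·-86.5000 = -432.5000
edge 1: (4,3.5)→(9.5,10)  cross = 4·10 − 9.5·3.5 = 6.7500; (r_i+r_j)·cross = 13.5·6.7500 = 91.1250
edge 2: (9.5,10)→(17.5,33)  cross = 9.5·33 − 17.5·10 = 138.5000; (r_i+r_j)·cross = 27·138.5000 = 3739.5000
edge 3: (17.5,33)→(1,22.5)  cross = 17.5·22.5 − 1·33 = 360.7500; (r_i+r_j)·cross = 18.5·360.7500 = 6673.8750
Σcross = 419.5000 → A = |Σcross|/2 = 209.7500 mm²
Σ(r_i+r_j)·cross = 10072.0000 → first moment M = |Σ|/6 = 1678.6667
R_c = M/A = 1678.6667/209.7500 = 8.0032 mm
θ = 184° = 3.211406 rad
V = θ·R_c·A = 3.211406·8.0032·209.7500 = 5390.880 mm³

Volume = 5390.880 mm³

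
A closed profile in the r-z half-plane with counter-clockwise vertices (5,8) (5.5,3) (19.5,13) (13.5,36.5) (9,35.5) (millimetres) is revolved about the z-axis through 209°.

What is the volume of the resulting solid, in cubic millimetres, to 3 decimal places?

Volume = 11935.171 mm³

Profile (r,z), 5 vertices: (5,8) (5.5,3) (19.5,13) (13.5,36.5) (9,35.5)
edge 0: (5,8)→(5.5,3)  cross = 5·3 − 5.5·8 = -29.0000; (r_i+r_j)·cross = 10.5·-29.0000 = -304.5000
edge 1: (5.5,3)→(19.5,13)  cross = 5.5·13 − 19.5·3 = 13.0000; (r_i+r_j)·cross = 25·13.0000 = 325.0000
edge 2: (19.5,13)→(13.5,36.5)  cross = 19.5·36.5 − 13.5·13 = 536.2500; (r_i+r_j)·cross = 33·536.2500 = 17696.2500
edge 3: (13.5,36.5)→(9,35.5)  cross = 13.5·35.5 − 9·36.5 = 150.7500; (r_i+r_j)·cross = 22.5·150.7500 = 3391.8750
edge 4: (9,35.5)→(5,8)  cross = 9·8 − 5·35.5 = -105.5000; (r_i+r_j)·cross = 14·-105.5000 = -1477.0000
Σcross = 565.5000 → A = |Σcross|/2 = 282.7500 mm²
Σ(r_i+r_j)·cross = 19631.6250 → first moment M = |Σ|/6 = 3271.9375
R_c = M/A = 3271.9375/282.7500 = 11.5718 mm
θ = 209° = 3.647738 rad
V = θ·R_c·A = 3.647738·11.5718·282.7500 = 11935.171 mm³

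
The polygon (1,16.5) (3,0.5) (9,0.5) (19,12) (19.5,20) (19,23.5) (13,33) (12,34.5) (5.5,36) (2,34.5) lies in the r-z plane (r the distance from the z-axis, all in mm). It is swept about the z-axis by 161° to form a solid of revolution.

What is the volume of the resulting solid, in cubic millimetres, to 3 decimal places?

Profile (r,z), 10 vertices: (1,16.5) (3,0.5) (9,0.5) (19,12) (19.5,20) (19,23.5) (13,33) (12,34.5) (5.5,36) (2,34.5)
edge 0: (1,16.5)→(3,0.5)  cross = 1·0.5 − 3·16.5 = -49.0000; (r_i+r_j)·cross = 4·-49.0000 = -196.0000
edge 1: (3,0.5)→(9,0.5)  cross = 3·0.5 − 9·0.5 = -3.0000; (r_i+r_j)·cross = 12·-3.0000 = -36.0000
edge 2: (9,0.5)→(19,12)  cross = 9·12 − 19·0.5 = 98.5000; (r_i+r_j)·cross = 28·98.5000 = 2758.0000
edge 3: (19,12)→(19.5,20)  cross = 19·20 − 19.5·12 = 146.0000; (r_i+r_j)·cross = 38.5·146.0000 = 5621.0000
edge 4: (19.5,20)→(19,23.5)  cross = 19.5·23.5 − 19·20 = 78.2500; (r_i+r_j)·cross = 38.5·78.2500 = 3012.6250
edge 5: (19,23.5)→(13,33)  cross = 19·33 − 13·23.5 = 321.5000; (r_i+r_j)·cross = 32·321.5000 = 10288.0000
edge 6: (13,33)→(12,34.5)  cross = 13·34.5 − 12·33 = 52.5000; (r_i+r_j)·cross = 25·52.5000 = 1312.5000
edge 7: (12,34.5)→(5.5,36)  cross = 12·36 − 5.5·34.5 = 242.2500; (r_i+r_j)·cross = 17.5·242.2500 = 4239.3750
edge 8: (5.5,36)→(2,34.5)  cross = 5.5·34.5 − 2·36 = 117.7500; (r_i+r_j)·cross = 7.5·117.7500 = 883.1250
edge 9: (2,34.5)→(1,16.5)  cross = 2·16.5 − 1·34.5 = -1.5000; (r_i+r_j)·cross = 3·-1.5000 = -4.5000
Σcross = 1003.2500 → A = |Σcross|/2 = 501.6250 mm²
Σ(r_i+r_j)·cross = 27878.1250 → first moment M = |Σ|/6 = 4646.3542
R_c = M/A = 4646.3542/501.6250 = 9.2626 mm
θ = 161° = 2.809980 rad
V = θ·R_c·A = 2.809980·9.2626·501.6250 = 13056.163 mm³

Volume = 13056.163 mm³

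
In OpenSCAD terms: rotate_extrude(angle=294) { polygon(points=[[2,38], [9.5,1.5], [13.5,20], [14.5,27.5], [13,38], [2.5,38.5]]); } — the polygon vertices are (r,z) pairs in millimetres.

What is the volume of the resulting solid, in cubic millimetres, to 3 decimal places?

Volume = 11758.942 mm³

Profile (r,z), 6 vertices: (2,38) (9.5,1.5) (13.5,20) (14.5,27.5) (13,38) (2.5,38.5)
edge 0: (2,38)→(9.5,1.5)  cross = 2·1.5 − 9.5·38 = -358.0000; (r_i+r_j)·cross = 11.5·-358.0000 = -4117.0000
edge 1: (9.5,1.5)→(13.5,20)  cross = 9.5·20 − 13.5·1.5 = 169.7500; (r_i+r_j)·cross = 23·169.7500 = 3904.2500
edge 2: (13.5,20)→(14.5,27.5)  cross = 13.5·27.5 − 14.5·20 = 81.2500; (r_i+r_j)·cross = 28·81.2500 = 2275.0000
edge 3: (14.5,27.5)→(13,38)  cross = 14.5·38 − 13·27.5 = 193.5000; (r_i+r_j)·cross = 27.5·193.5000 = 5321.2500
edge 4: (13,38)→(2.5,38.5)  cross = 13·38.5 − 2.5·38 = 405.5000; (r_i+r_j)·cross = 15.5·405.5000 = 6285.2500
edge 5: (2.5,38.5)→(2,38)  cross = 2.5·38 − 2·38.5 = 18.0000; (r_i+r_j)·cross = 4.5·18.0000 = 81.0000
Σcross = 510.0000 → A = |Σcross|/2 = 255.0000 mm²
Σ(r_i+r_j)·cross = 13749.7500 → first moment M = |Σ|/6 = 2291.6250
R_c = M/A = 2291.6250/255.0000 = 8.9868 mm
θ = 294° = 5.131268 rad
V = θ·R_c·A = 5.131268·8.9868·255.0000 = 11758.942 mm³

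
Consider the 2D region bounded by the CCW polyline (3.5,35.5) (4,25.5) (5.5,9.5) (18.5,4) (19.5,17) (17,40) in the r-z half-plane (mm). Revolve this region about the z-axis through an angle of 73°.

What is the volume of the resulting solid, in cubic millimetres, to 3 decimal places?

Profile (r,z), 6 vertices: (3.5,35.5) (4,25.5) (5.5,9.5) (18.5,4) (19.5,17) (17,40)
edge 0: (3.5,35.5)→(4,25.5)  cross = 3.5·25.5 − 4·35.5 = -52.7500; (r_i+r_j)·cross = 7.5·-52.7500 = -395.6250
edge 1: (4,25.5)→(5.5,9.5)  cross = 4·9.5 − 5.5·25.5 = -102.2500; (r_i+r_j)·cross = 9.5·-102.2500 = -971.3750
edge 2: (5.5,9.5)→(18.5,4)  cross = 5.5·4 − 18.5·9.5 = -153.7500; (r_i+r_j)·cross = 24·-153.7500 = -3690.0000
edge 3: (18.5,4)→(19.5,17)  cross = 18.5·17 − 19.5·4 = 236.5000; (r_i+r_j)·cross = 38·236.5000 = 8987.0000
edge 4: (19.5,17)→(17,40)  cross = 19.5·40 − 17·17 = 491.0000; (r_i+r_j)·cross = 36.5·491.0000 = 17921.5000
edge 5: (17,40)→(3.5,35.5)  cross = 17·35.5 − 3.5·40 = 463.5000; (r_i+r_j)·cross = 20.5·463.5000 = 9501.7500
Σcross = 882.2500 → A = |Σcross|/2 = 441.1250 mm²
Σ(r_i+r_j)·cross = 31353.2500 → first moment M = |Σ|/6 = 5225.5417
R_c = M/A = 5225.5417/441.1250 = 11.8459 mm
θ = 73° = 1.274090 rad
V = θ·R_c·A = 1.274090·11.8459·441.1250 = 6657.812 mm³

Volume = 6657.812 mm³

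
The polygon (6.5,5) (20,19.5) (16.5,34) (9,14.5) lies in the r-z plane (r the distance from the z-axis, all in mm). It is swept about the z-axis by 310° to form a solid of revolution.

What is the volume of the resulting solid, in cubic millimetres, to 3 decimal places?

Volume = 10207.398 mm³

Profile (r,z), 4 vertices: (6.5,5) (20,19.5) (16.5,34) (9,14.5)
edge 0: (6.5,5)→(20,19.5)  cross = 6.5·19.5 − 20·5 = 26.7500; (r_i+r_j)·cross = 26.5·26.7500 = 708.8750
edge 1: (20,19.5)→(16.5,34)  cross = 20·34 − 16.5·19.5 = 358.2500; (r_i+r_j)·cross = 36.5·358.2500 = 13076.1250
edge 2: (16.5,34)→(9,14.5)  cross = 16.5·14.5 − 9·34 = -66.7500; (r_i+r_j)·cross = 25.5·-66.7500 = -1702.1250
edge 3: (9,14.5)→(6.5,5)  cross = 9·5 − 6.5·14.5 = -49.2500; (r_i+r_j)·cross = 15.5·-49.2500 = -763.3750
Σcross = 269.0000 → A = |Σcross|/2 = 134.5000 mm²
Σ(r_i+r_j)·cross = 11319.5000 → first moment M = |Σ|/6 = 1886.5833
R_c = M/A = 1886.5833/134.5000 = 14.0266 mm
θ = 310° = 5.410521 rad
V = θ·R_c·A = 5.410521·14.0266·134.5000 = 10207.398 mm³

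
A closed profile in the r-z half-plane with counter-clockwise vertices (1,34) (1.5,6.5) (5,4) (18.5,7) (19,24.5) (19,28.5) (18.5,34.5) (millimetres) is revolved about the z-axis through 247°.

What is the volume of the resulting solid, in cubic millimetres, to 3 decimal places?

Profile (r,z), 7 vertices: (1,34) (1.5,6.5) (5,4) (18.5,7) (19,24.5) (19,28.5) (18.5,34.5)
edge 0: (1,34)→(1.5,6.5)  cross = 1·6.5 − 1.5·34 = -44.5000; (r_i+r_j)·cross = 2.5·-44.5000 = -111.2500
edge 1: (1.5,6.5)→(5,4)  cross = 1.5·4 − 5·6.5 = -26.5000; (r_i+r_j)·cross = 6.5·-26.5000 = -172.2500
edge 2: (5,4)→(18.5,7)  cross = 5·7 − 18.5·4 = -39.0000; (r_i+r_j)·cross = 23.5·-39.0000 = -916.5000
edge 3: (18.5,7)→(19,24.5)  cross = 18.5·24.5 − 19·7 = 320.2500; (r_i+r_j)·cross = 37.5·320.2500 = 12009.3750
edge 4: (19,24.5)→(19,28.5)  cross = 19·28.5 − 19·24.5 = 76.0000; (r_i+r_j)·cross = 38·76.0000 = 2888.0000
edge 5: (19,28.5)→(18.5,34.5)  cross = 19·34.5 − 18.5·28.5 = 128.2500; (r_i+r_j)·cross = 37.5·128.2500 = 4809.3750
edge 6: (18.5,34.5)→(1,34)  cross = 18.5·34 − 1·34.5 = 594.5000; (r_i+r_j)·cross = 19.5·594.5000 = 11592.7500
Σcross = 1009.0000 → A = |Σcross|/2 = 504.5000 mm²
Σ(r_i+r_j)·cross = 30099.5000 → first moment M = |Σ|/6 = 5016.5833
R_c = M/A = 5016.5833/504.5000 = 9.9437 mm
θ = 247° = 4.310963 rad
V = θ·R_c·A = 4.310963·9.9437·504.5000 = 21626.306 mm³

Volume = 21626.306 mm³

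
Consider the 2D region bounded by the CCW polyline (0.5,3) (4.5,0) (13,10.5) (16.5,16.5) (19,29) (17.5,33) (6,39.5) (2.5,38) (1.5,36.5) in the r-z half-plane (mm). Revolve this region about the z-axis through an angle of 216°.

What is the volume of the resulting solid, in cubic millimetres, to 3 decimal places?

Profile (r,z), 9 vertices: (0.5,3) (4.5,0) (13,10.5) (16.5,16.5) (19,29) (17.5,33) (6,39.5) (2.5,38) (1.5,36.5)
edge 0: (0.5,3)→(4.5,0)  cross = 0.5·0 − 4.5·3 = -13.5000; (r_i+r_j)·cross = 5·-13.5000 = -67.5000
edge 1: (4.5,0)→(13,10.5)  cross = 4.5·10.5 − 13·0 = 47.2500; (r_i+r_j)·cross = 17.5·47.2500 = 826.8750
edge 2: (13,10.5)→(16.5,16.5)  cross = 13·16.5 − 16.5·10.5 = 41.2500; (r_i+r_j)·cross = 29.5·41.2500 = 1216.8750
edge 3: (16.5,16.5)→(19,29)  cross = 16.5·29 − 19·16.5 = 165.0000; (r_i+r_j)·cross = 35.5·165.0000 = 5857.5000
edge 4: (19,29)→(17.5,33)  cross = 19·33 − 17.5·29 = 119.5000; (r_i+r_j)·cross = 36.5·119.5000 = 4361.7500
edge 5: (17.5,33)→(6,39.5)  cross = 17.5·39.5 − 6·33 = 493.2500; (r_i+r_j)·cross = 23.5·493.2500 = 11591.3750
edge 6: (6,39.5)→(2.5,38)  cross = 6·38 − 2.5·39.5 = 129.2500; (r_i+r_j)·cross = 8.5·129.2500 = 1098.6250
edge 7: (2.5,38)→(1.5,36.5)  cross = 2.5·36.5 − 1.5·38 = 34.2500; (r_i+r_j)·cross = 4·34.2500 = 137.0000
edge 8: (1.5,36.5)→(0.5,3)  cross = 1.5·3 − 0.5·36.5 = -13.7500; (r_i+r_j)·cross = 2·-13.7500 = -27.5000
Σcross = 1002.5000 → A = |Σcross|/2 = 501.2500 mm²
Σ(r_i+r_j)·cross = 24995.0000 → first moment M = |Σ|/6 = 4165.8333
R_c = M/A = 4165.8333/501.2500 = 8.3109 mm
θ = 216° = 3.769911 rad
V = θ·R_c·A = 3.769911·8.3109·501.2500 = 15704.822 mm³

Volume = 15704.822 mm³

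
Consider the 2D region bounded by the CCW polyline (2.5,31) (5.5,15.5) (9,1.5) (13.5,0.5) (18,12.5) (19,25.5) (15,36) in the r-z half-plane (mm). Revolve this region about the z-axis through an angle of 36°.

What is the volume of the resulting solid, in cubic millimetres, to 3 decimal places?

Profile (r,z), 7 vertices: (2.5,31) (5.5,15.5) (9,1.5) (13.5,0.5) (18,12.5) (19,25.5) (15,36)
edge 0: (2.5,31)→(5.5,15.5)  cross = 2.5·15.5 − 5.5·31 = -131.7500; (r_i+r_j)·cross = 8·-131.7500 = -1054.0000
edge 1: (5.5,15.5)→(9,1.5)  cross = 5.5·1.5 − 9·15.5 = -131.2500; (r_i+r_j)·cross = 14.5·-131.2500 = -1903.1250
edge 2: (9,1.5)→(13.5,0.5)  cross = 9·0.5 − 13.5·1.5 = -15.7500; (r_i+r_j)·cross = 22.5·-15.7500 = -354.3750
edge 3: (13.5,0.5)→(18,12.5)  cross = 13.5·12.5 − 18·0.5 = 159.7500; (r_i+r_j)·cross = 31.5·159.7500 = 5032.1250
edge 4: (18,12.5)→(19,25.5)  cross = 18·25.5 − 19·12.5 = 221.5000; (r_i+r_j)·cross = 37·221.5000 = 8195.5000
edge 5: (19,25.5)→(15,36)  cross = 19·36 − 15·25.5 = 301.5000; (r_i+r_j)·cross = 34·301.5000 = 10251.0000
edge 6: (15,36)→(2.5,31)  cross = 15·31 − 2.5·36 = 375.0000; (r_i+r_j)·cross = 17.5·375.0000 = 6562.5000
Σcross = 779.0000 → A = |Σcross|/2 = 389.5000 mm²
Σ(r_i+r_j)·cross = 26729.6250 → first moment M = |Σ|/6 = 4454.9375
R_c = M/A = 4454.9375/389.5000 = 11.4376 mm
θ = 36° = 0.628319 rad
V = θ·R_c·A = 0.628319·11.4376·389.5000 = 2799.120 mm³

Volume = 2799.120 mm³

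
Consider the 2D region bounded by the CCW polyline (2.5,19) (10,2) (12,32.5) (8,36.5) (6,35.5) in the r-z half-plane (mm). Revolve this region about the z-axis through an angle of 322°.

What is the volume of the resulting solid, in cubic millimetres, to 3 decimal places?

Profile (r,z), 5 vertices: (2.5,19) (10,2) (12,32.5) (8,36.5) (6,35.5)
edge 0: (2.5,19)→(10,2)  cross = 2.5·2 − 10·19 = -185.0000; (r_i+r_j)·cross = 12.5·-185.0000 = -2312.5000
edge 1: (10,2)→(12,32.5)  cross = 10·32.5 − 12·2 = 301.0000; (r_i+r_j)·cross = 22·301.0000 = 6622.0000
edge 2: (12,32.5)→(8,36.5)  cross = 12·36.5 − 8·32.5 = 178.0000; (r_i+r_j)·cross = 20·178.0000 = 3560.0000
edge 3: (8,36.5)→(6,35.5)  cross = 8·35.5 − 6·36.5 = 65.0000; (r_i+r_j)·cross = 14·65.0000 = 910.0000
edge 4: (6,35.5)→(2.5,19)  cross = 6·19 − 2.5·35.5 = 25.2500; (r_i+r_j)·cross = 8.5·25.2500 = 214.6250
Σcross = 384.2500 → A = |Σcross|/2 = 192.1250 mm²
Σ(r_i+r_j)·cross = 8994.1250 → first moment M = |Σ|/6 = 1499.0208
R_c = M/A = 1499.0208/192.1250 = 7.8023 mm
θ = 322° = 5.619960 rad
V = θ·R_c·A = 5.619960·7.8023·192.1250 = 8424.437 mm³

Volume = 8424.437 mm³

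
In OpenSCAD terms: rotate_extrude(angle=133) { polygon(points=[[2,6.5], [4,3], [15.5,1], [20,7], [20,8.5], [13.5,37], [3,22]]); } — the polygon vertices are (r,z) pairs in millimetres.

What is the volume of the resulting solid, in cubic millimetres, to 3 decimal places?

Volume = 10556.202 mm³

Profile (r,z), 7 vertices: (2,6.5) (4,3) (15.5,1) (20,7) (20,8.5) (13.5,37) (3,22)
edge 0: (2,6.5)→(4,3)  cross = 2·3 − 4·6.5 = -20.0000; (r_i+r_j)·cross = 6·-20.0000 = -120.0000
edge 1: (4,3)→(15.5,1)  cross = 4·1 − 15.5·3 = -42.5000; (r_i+r_j)·cross = 19.5·-42.5000 = -828.7500
edge 2: (15.5,1)→(20,7)  cross = 15.5·7 − 20·1 = 88.5000; (r_i+r_j)·cross = 35.5·88.5000 = 3141.7500
edge 3: (20,7)→(20,8.5)  cross = 20·8.5 − 20·7 = 30.0000; (r_i+r_j)·cross = 40·30.0000 = 1200.0000
edge 4: (20,8.5)→(13.5,37)  cross = 20·37 − 13.5·8.5 = 625.2500; (r_i+r_j)·cross = 33.5·625.2500 = 20945.8750
edge 5: (13.5,37)→(3,22)  cross = 13.5·22 − 3·37 = 186.0000; (r_i+r_j)·cross = 16.5·186.0000 = 3069.0000
edge 6: (3,22)→(2,6.5)  cross = 3·6.5 − 2·22 = -24.5000; (r_i+r_j)·cross = 5·-24.5000 = -122.5000
Σcross = 842.7500 → A = |Σcross|/2 = 421.3750 mm²
Σ(r_i+r_j)·cross = 27285.3750 → first moment M = |Σ|/6 = 4547.5625
R_c = M/A = 4547.5625/421.3750 = 10.7922 mm
θ = 133° = 2.321288 rad
V = θ·R_c·A = 2.321288·10.7922·421.3750 = 10556.202 mm³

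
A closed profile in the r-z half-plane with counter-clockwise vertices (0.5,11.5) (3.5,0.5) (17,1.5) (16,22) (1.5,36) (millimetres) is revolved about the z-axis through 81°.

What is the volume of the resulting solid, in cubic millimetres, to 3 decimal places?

Volume = 4906.628 mm³

Profile (r,z), 5 vertices: (0.5,11.5) (3.5,0.5) (17,1.5) (16,22) (1.5,36)
edge 0: (0.5,11.5)→(3.5,0.5)  cross = 0.5·0.5 − 3.5·11.5 = -40.0000; (r_i+r_j)·cross = 4·-40.0000 = -160.0000
edge 1: (3.5,0.5)→(17,1.5)  cross = 3.5·1.5 − 17·0.5 = -3.2500; (r_i+r_j)·cross = 20.5·-3.2500 = -66.6250
edge 2: (17,1.5)→(16,22)  cross = 17·22 − 16·1.5 = 350.0000; (r_i+r_j)·cross = 33·350.0000 = 11550.0000
edge 3: (16,22)→(1.5,36)  cross = 16·36 − 1.5·22 = 543.0000; (r_i+r_j)·cross = 17.5·543.0000 = 9502.5000
edge 4: (1.5,36)→(0.5,11.5)  cross = 1.5·11.5 − 0.5·36 = -0.7500; (r_i+r_j)·cross = 2·-0.7500 = -1.5000
Σcross = 849.0000 → A = |Σcross|/2 = 424.5000 mm²
Σ(r_i+r_j)·cross = 20824.3750 → first moment M = |Σ|/6 = 3470.7292
R_c = M/A = 3470.7292/424.5000 = 8.1760 mm
θ = 81° = 1.413717 rad
V = θ·R_c·A = 1.413717·8.1760·424.5000 = 4906.628 mm³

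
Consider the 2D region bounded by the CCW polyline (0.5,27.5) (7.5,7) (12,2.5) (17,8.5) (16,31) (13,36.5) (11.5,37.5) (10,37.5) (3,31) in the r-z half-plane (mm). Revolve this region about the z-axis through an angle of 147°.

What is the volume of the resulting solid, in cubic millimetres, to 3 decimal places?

Volume = 9687.139 mm³

Profile (r,z), 9 vertices: (0.5,27.5) (7.5,7) (12,2.5) (17,8.5) (16,31) (13,36.5) (11.5,37.5) (10,37.5) (3,31)
edge 0: (0.5,27.5)→(7.5,7)  cross = 0.5·7 − 7.5·27.5 = -202.7500; (r_i+r_j)·cross = 8·-202.7500 = -1622.0000
edge 1: (7.5,7)→(12,2.5)  cross = 7.5·2.5 − 12·7 = -65.2500; (r_i+r_j)·cross = 19.5·-65.2500 = -1272.3750
edge 2: (12,2.5)→(17,8.5)  cross = 12·8.5 − 17·2.5 = 59.5000; (r_i+r_j)·cross = 29·59.5000 = 1725.5000
edge 3: (17,8.5)→(16,31)  cross = 17·31 − 16·8.5 = 391.0000; (r_i+r_j)·cross = 33·391.0000 = 12903.0000
edge 4: (16,31)→(13,36.5)  cross = 16·36.5 − 13·31 = 181.0000; (r_i+r_j)·cross = 29·181.0000 = 5249.0000
edge 5: (13,36.5)→(11.5,37.5)  cross = 13·37.5 − 11.5·36.5 = 67.7500; (r_i+r_j)·cross = 24.5·67.7500 = 1659.8750
edge 6: (11.5,37.5)→(10,37.5)  cross = 11.5·37.5 − 10·37.5 = 56.2500; (r_i+r_j)·cross = 21.5·56.2500 = 1209.3750
edge 7: (10,37.5)→(3,31)  cross = 10·31 − 3·37.5 = 197.5000; (r_i+r_j)·cross = 13·197.5000 = 2567.5000
edge 8: (3,31)→(0.5,27.5)  cross = 3·27.5 − 0.5·31 = 67.0000; (r_i+r_j)·cross = 3.5·67.0000 = 234.5000
Σcross = 752.0000 → A = |Σcross|/2 = 376.0000 mm²
Σ(r_i+r_j)·cross = 22654.3750 → first moment M = |Σ|/6 = 3775.7292
R_c = M/A = 3775.7292/376.0000 = 10.0418 mm
θ = 147° = 2.565634 rad
V = θ·R_c·A = 2.565634·10.0418·376.0000 = 9687.139 mm³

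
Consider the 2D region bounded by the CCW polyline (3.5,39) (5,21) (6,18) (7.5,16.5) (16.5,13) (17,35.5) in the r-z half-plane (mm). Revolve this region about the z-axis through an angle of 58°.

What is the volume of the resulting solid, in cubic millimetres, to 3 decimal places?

Volume = 2894.266 mm³

Profile (r,z), 6 vertices: (3.5,39) (5,21) (6,18) (7.5,16.5) (16.5,13) (17,35.5)
edge 0: (3.5,39)→(5,21)  cross = 3.5·21 − 5·39 = -121.5000; (r_i+r_j)·cross = 8.5·-121.5000 = -1032.7500
edge 1: (5,21)→(6,18)  cross = 5·18 − 6·21 = -36.0000; (r_i+r_j)·cross = 11·-36.0000 = -396.0000
edge 2: (6,18)→(7.5,16.5)  cross = 6·16.5 − 7.5·18 = -36.0000; (r_i+r_j)·cross = 13.5·-36.0000 = -486.0000
edge 3: (7.5,16.5)→(16.5,13)  cross = 7.5·13 − 16.5·16.5 = -174.7500; (r_i+r_j)·cross = 24·-174.7500 = -4194.0000
edge 4: (16.5,13)→(17,35.5)  cross = 16.5·35.5 − 17·13 = 364.7500; (r_i+r_j)·cross = 33.5·364.7500 = 12219.1250
edge 5: (17,35.5)→(3.5,39)  cross = 17·39 − 3.5·35.5 = 538.7500; (r_i+r_j)·cross = 20.5·538.7500 = 11044.3750
Σcross = 535.2500 → A = |Σcross|/2 = 267.6250 mm²
Σ(r_i+r_j)·cross = 17154.7500 → first moment M = |Σ|/6 = 2859.1250
R_c = M/A = 2859.1250/267.6250 = 10.6833 mm
θ = 58° = 1.012291 rad
V = θ·R_c·A = 1.012291·10.6833·267.6250 = 2894.266 mm³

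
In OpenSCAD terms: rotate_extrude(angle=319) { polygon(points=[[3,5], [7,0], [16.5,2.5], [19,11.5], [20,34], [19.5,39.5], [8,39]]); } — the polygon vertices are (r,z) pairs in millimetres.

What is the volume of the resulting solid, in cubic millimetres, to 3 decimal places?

Volume = 35009.419 mm³

Profile (r,z), 7 vertices: (3,5) (7,0) (16.5,2.5) (19,11.5) (20,34) (19.5,39.5) (8,39)
edge 0: (3,5)→(7,0)  cross = 3·0 − 7·5 = -35.0000; (r_i+r_j)·cross = 10·-35.0000 = -350.0000
edge 1: (7,0)→(16.5,2.5)  cross = 7·2.5 − 16.5·0 = 17.5000; (r_i+r_j)·cross = 23.5·17.5000 = 411.2500
edge 2: (16.5,2.5)→(19,11.5)  cross = 16.5·11.5 − 19·2.5 = 142.2500; (r_i+r_j)·cross = 35.5·142.2500 = 5049.8750
edge 3: (19,11.5)→(20,34)  cross = 19·34 − 20·11.5 = 416.0000; (r_i+r_j)·cross = 39·416.0000 = 16224.0000
edge 4: (20,34)→(19.5,39.5)  cross = 20·39.5 − 19.5·34 = 127.0000; (r_i+r_j)·cross = 39.5·127.0000 = 5016.5000
edge 5: (19.5,39.5)→(8,39)  cross = 19.5·39 − 8·39.5 = 444.5000; (r_i+r_j)·cross = 27.5·444.5000 = 12223.7500
edge 6: (8,39)→(3,5)  cross = 8·5 − 3·39 = -77.0000; (r_i+r_j)·cross = 11·-77.0000 = -847.0000
Σcross = 1035.2500 → A = |Σcross|/2 = 517.6250 mm²
Σ(r_i+r_j)·cross = 37728.3750 → first moment M = |Σ|/6 = 6288.0625
R_c = M/A = 6288.0625/517.6250 = 12.1479 mm
θ = 319° = 5.567600 rad
V = θ·R_c·A = 5.567600·12.1479·517.6250 = 35009.419 mm³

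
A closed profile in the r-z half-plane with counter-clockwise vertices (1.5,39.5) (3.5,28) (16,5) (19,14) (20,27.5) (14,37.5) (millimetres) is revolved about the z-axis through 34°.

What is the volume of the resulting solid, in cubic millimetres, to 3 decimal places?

Volume = 2492.936 mm³

Profile (r,z), 6 vertices: (1.5,39.5) (3.5,28) (16,5) (19,14) (20,27.5) (14,37.5)
edge 0: (1.5,39.5)→(3.5,28)  cross = 1.5·28 − 3.5·39.5 = -96.2500; (r_i+r_j)·cross = 5·-96.2500 = -481.2500
edge 1: (3.5,28)→(16,5)  cross = 3.5·5 − 16·28 = -430.5000; (r_i+r_j)·cross = 19.5·-430.5000 = -8394.7500
edge 2: (16,5)→(19,14)  cross = 16·14 − 19·5 = 129.0000; (r_i+r_j)·cross = 35·129.0000 = 4515.0000
edge 3: (19,14)→(20,27.5)  cross = 19·27.5 − 20·14 = 242.5000; (r_i+r_j)·cross = 39·242.5000 = 9457.5000
edge 4: (20,27.5)→(14,37.5)  cross = 20·37.5 − 14·27.5 = 365.0000; (r_i+r_j)·cross = 34·365.0000 = 12410.0000
edge 5: (14,37.5)→(1.5,39.5)  cross = 14·39.5 − 1.5·37.5 = 496.7500; (r_i+r_j)·cross = 15.5·496.7500 = 7699.6250
Σcross = 706.5000 → A = |Σcross|/2 = 353.2500 mm²
Σ(r_i+r_j)·cross = 25206.1250 → first moment M = |Σ|/6 = 4201.0208
R_c = M/A = 4201.0208/353.2500 = 11.8925 mm
θ = 34° = 0.593412 rad
V = θ·R_c·A = 0.593412·11.8925·353.2500 = 2492.936 mm³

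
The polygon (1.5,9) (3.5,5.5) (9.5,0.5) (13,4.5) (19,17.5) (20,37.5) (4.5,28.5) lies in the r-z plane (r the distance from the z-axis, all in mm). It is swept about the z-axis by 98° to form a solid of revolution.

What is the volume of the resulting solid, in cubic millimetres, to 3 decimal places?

Volume = 8136.338 mm³

Profile (r,z), 7 vertices: (1.5,9) (3.5,5.5) (9.5,0.5) (13,4.5) (19,17.5) (20,37.5) (4.5,28.5)
edge 0: (1.5,9)→(3.5,5.5)  cross = 1.5·5.5 − 3.5·9 = -23.2500; (r_i+r_j)·cross = 5·-23.2500 = -116.2500
edge 1: (3.5,5.5)→(9.5,0.5)  cross = 3.5·0.5 − 9.5·5.5 = -50.5000; (r_i+r_j)·cross = 13·-50.5000 = -656.5000
edge 2: (9.5,0.5)→(13,4.5)  cross = 9.5·4.5 − 13·0.5 = 36.2500; (r_i+r_j)·cross = 22.5·36.2500 = 815.6250
edge 3: (13,4.5)→(19,17.5)  cross = 13·17.5 − 19·4.5 = 142.0000; (r_i+r_j)·cross = 32·142.0000 = 4544.0000
edge 4: (19,17.5)→(20,37.5)  cross = 19·37.5 − 20·17.5 = 362.5000; (r_i+r_j)·cross = 39·362.5000 = 14137.5000
edge 5: (20,37.5)→(4.5,28.5)  cross = 20·28.5 − 4.5·37.5 = 401.2500; (r_i+r_j)·cross = 24.5·401.2500 = 9830.6250
edge 6: (4.5,28.5)→(1.5,9)  cross = 4.5·9 − 1.5·28.5 = -2.2500; (r_i+r_j)·cross = 6·-2.2500 = -13.5000
Σcross = 866.0000 → A = |Σcross|/2 = 433.0000 mm²
Σ(r_i+r_j)·cross = 28541.5000 → first moment M = |Σ|/6 = 4756.9167
R_c = M/A = 4756.9167/433.0000 = 10.9860 mm
θ = 98° = 1.710423 rad
V = θ·R_c·A = 1.710423·10.9860·433.0000 = 8136.338 mm³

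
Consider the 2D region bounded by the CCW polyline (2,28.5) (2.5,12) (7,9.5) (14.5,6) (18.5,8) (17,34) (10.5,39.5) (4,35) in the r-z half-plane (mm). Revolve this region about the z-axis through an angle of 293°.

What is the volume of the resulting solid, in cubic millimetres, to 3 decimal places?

Profile (r,z), 8 vertices: (2,28.5) (2.5,12) (7,9.5) (14.5,6) (18.5,8) (17,34) (10.5,39.5) (4,35)
edge 0: (2,28.5)→(2.5,12)  cross = 2·12 − 2.5·28.5 = -47.2500; (r_i+r_j)·cross = 4.5·-47.2500 = -212.6250
edge 1: (2.5,12)→(7,9.5)  cross = 2.5·9.5 − 7·12 = -60.2500; (r_i+r_j)·cross = 9.5·-60.2500 = -572.3750
edge 2: (7,9.5)→(14.5,6)  cross = 7·6 − 14.5·9.5 = -95.7500; (r_i+r_j)·cross = 21.5·-95.7500 = -2058.6250
edge 3: (14.5,6)→(18.5,8)  cross = 14.5·8 − 18.5·6 = 5.0000; (r_i+r_j)·cross = 33·5.0000 = 165.0000
edge 4: (18.5,8)→(17,34)  cross = 18.5·34 − 17·8 = 493.0000; (r_i+r_j)·cross = 35.5·493.0000 = 17501.5000
edge 5: (17,34)→(10.5,39.5)  cross = 17·39.5 − 10.5·34 = 314.5000; (r_i+r_j)·cross = 27.5·314.5000 = 8648.7500
edge 6: (10.5,39.5)→(4,35)  cross = 10.5·35 − 4·39.5 = 209.5000; (r_i+r_j)·cross = 14.5·209.5000 = 3037.7500
edge 7: (4,35)→(2,28.5)  cross = 4·28.5 − 2·35 = 44.0000; (r_i+r_j)·cross = 6·44.0000 = 264.0000
Σcross = 862.7500 → A = |Σcross|/2 = 431.3750 mm²
Σ(r_i+r_j)·cross = 26773.3750 → first moment M = |Σ|/6 = 4462.2292
R_c = M/A = 4462.2292/431.3750 = 10.3442 mm
θ = 293° = 5.113815 rad
V = θ·R_c·A = 5.113815·10.3442·431.3750 = 22819.013 mm³

Volume = 22819.013 mm³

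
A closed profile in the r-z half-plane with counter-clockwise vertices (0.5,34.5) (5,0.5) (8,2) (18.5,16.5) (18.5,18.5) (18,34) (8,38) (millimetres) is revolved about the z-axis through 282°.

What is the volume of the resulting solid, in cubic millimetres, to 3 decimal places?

Volume = 21916.595 mm³

Profile (r,z), 7 vertices: (0.5,34.5) (5,0.5) (8,2) (18.5,16.5) (18.5,18.5) (18,34) (8,38)
edge 0: (0.5,34.5)→(5,0.5)  cross = 0.5·0.5 − 5·34.5 = -172.2500; (r_i+r_j)·cross = 5.5·-172.2500 = -947.3750
edge 1: (5,0.5)→(8,2)  cross = 5·2 − 8·0.5 = 6.0000; (r_i+r_j)·cross = 13·6.0000 = 78.0000
edge 2: (8,2)→(18.5,16.5)  cross = 8·16.5 − 18.5·2 = 95.0000; (r_i+r_j)·cross = 26.5·95.0000 = 2517.5000
edge 3: (18.5,16.5)→(18.5,18.5)  cross = 18.5·18.5 − 18.5·16.5 = 37.0000; (r_i+r_j)·cross = 37·37.0000 = 1369.0000
edge 4: (18.5,18.5)→(18,34)  cross = 18.5·34 − 18·18.5 = 296.0000; (r_i+r_j)·cross = 36.5·296.0000 = 10804.0000
edge 5: (18,34)→(8,38)  cross = 18·38 − 8·34 = 412.0000; (r_i+r_j)·cross = 26·412.0000 = 10712.0000
edge 6: (8,38)→(0.5,34.5)  cross = 8·34.5 − 0.5·38 = 257.0000; (r_i+r_j)·cross = 8.5·257.0000 = 2184.5000
Σcross = 930.7500 → A = |Σcross|/2 = 465.3750 mm²
Σ(r_i+r_j)·cross = 26717.6250 → first moment M = |Σ|/6 = 4452.9375
R_c = M/A = 4452.9375/465.3750 = 9.5685 mm
θ = 282° = 4.921828 rad
V = θ·R_c·A = 4.921828·9.5685·465.3750 = 21916.595 mm³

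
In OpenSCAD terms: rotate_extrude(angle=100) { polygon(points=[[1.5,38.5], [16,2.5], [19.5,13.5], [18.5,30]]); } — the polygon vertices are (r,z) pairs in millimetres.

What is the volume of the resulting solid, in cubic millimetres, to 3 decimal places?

Profile (r,z), 4 vertices: (1.5,38.5) (16,2.5) (19.5,13.5) (18.5,30)
edge 0: (1.5,38.5)→(16,2.5)  cross = 1.5·2.5 − 16·38.5 = -612.2500; (r_i+r_j)·cross = 17.5·-612.2500 = -10714.3750
edge 1: (16,2.5)→(19.5,13.5)  cross = 16·13.5 − 19.5·2.5 = 167.2500; (r_i+r_j)·cross = 35.5·167.2500 = 5937.3750
edge 2: (19.5,13.5)→(18.5,30)  cross = 19.5·30 − 18.5·13.5 = 335.2500; (r_i+r_j)·cross = 38·335.2500 = 12739.5000
edge 3: (18.5,30)→(1.5,38.5)  cross = 18.5·38.5 − 1.5·30 = 667.2500; (r_i+r_j)·cross = 20·667.2500 = 13345.0000
Σcross = 557.5000 → A = |Σcross|/2 = 278.7500 mm²
Σ(r_i+r_j)·cross = 21307.5000 → first moment M = |Σ|/6 = 3551.2500
R_c = M/A = 3551.2500/278.7500 = 12.7399 mm
θ = 100° = 1.745329 rad
V = θ·R_c·A = 1.745329·12.7399·278.7500 = 6198.101 mm³

Volume = 6198.101 mm³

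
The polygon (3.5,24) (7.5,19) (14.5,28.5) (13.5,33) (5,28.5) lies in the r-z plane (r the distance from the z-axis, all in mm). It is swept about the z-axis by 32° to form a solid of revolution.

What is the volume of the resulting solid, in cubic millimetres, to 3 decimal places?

Profile (r,z), 5 vertices: (3.5,24) (7.5,19) (14.5,28.5) (13.5,33) (5,28.5)
edge 0: (3.5,24)→(7.5,19)  cross = 3.5·19 − 7.5·24 = -113.5000; (r_i+r_j)·cross = 11·-113.5000 = -1248.5000
edge 1: (7.5,19)→(14.5,28.5)  cross = 7.5·28.5 − 14.5·19 = -61.7500; (r_i+r_j)·cross = 22·-61.7500 = -1358.5000
edge 2: (14.5,28.5)→(13.5,33)  cross = 14.5·33 − 13.5·28.5 = 93.7500; (r_i+r_j)·cross = 28·93.7500 = 2625.0000
edge 3: (13.5,33)→(5,28.5)  cross = 13.5·28.5 − 5·33 = 219.7500; (r_i+r_j)·cross = 18.5·219.7500 = 4065.3750
edge 4: (5,28.5)→(3.5,24)  cross = 5·24 − 3.5·28.5 = 20.2500; (r_i+r_j)·cross = 8.5·20.2500 = 172.1250
Σcross = 158.5000 → A = |Σcross|/2 = 79.2500 mm²
Σ(r_i+r_j)·cross = 4255.5000 → first moment M = |Σ|/6 = 709.2500
R_c = M/A = 709.2500/79.2500 = 8.9495 mm
θ = 32° = 0.558505 rad
V = θ·R_c·A = 0.558505·8.9495·79.2500 = 396.120 mm³

Volume = 396.120 mm³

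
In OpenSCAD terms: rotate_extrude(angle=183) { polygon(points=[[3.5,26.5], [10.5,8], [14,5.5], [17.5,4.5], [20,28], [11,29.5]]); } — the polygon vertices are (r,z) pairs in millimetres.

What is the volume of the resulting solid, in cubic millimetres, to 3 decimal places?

Volume = 10961.445 mm³

Profile (r,z), 6 vertices: (3.5,26.5) (10.5,8) (14,5.5) (17.5,4.5) (20,28) (11,29.5)
edge 0: (3.5,26.5)→(10.5,8)  cross = 3.5·8 − 10.5·26.5 = -250.2500; (r_i+r_j)·cross = 14·-250.2500 = -3503.5000
edge 1: (10.5,8)→(14,5.5)  cross = 10.5·5.5 − 14·8 = -54.2500; (r_i+r_j)·cross = 24.5·-54.2500 = -1329.1250
edge 2: (14,5.5)→(17.5,4.5)  cross = 14·4.5 − 17.5·5.5 = -33.2500; (r_i+r_j)·cross = 31.5·-33.2500 = -1047.3750
edge 3: (17.5,4.5)→(20,28)  cross = 17.5·28 − 20·4.5 = 400.0000; (r_i+r_j)·cross = 37.5·400.0000 = 15000.0000
edge 4: (20,28)→(11,29.5)  cross = 20·29.5 − 11·28 = 282.0000; (r_i+r_j)·cross = 31·282.0000 = 8742.0000
edge 5: (11,29.5)→(3.5,26.5)  cross = 11·26.5 − 3.5·29.5 = 188.2500; (r_i+r_j)·cross = 14.5·188.2500 = 2729.6250
Σcross = 532.5000 → A = |Σcross|/2 = 266.2500 mm²
Σ(r_i+r_j)·cross = 20591.6250 → first moment M = |Σ|/6 = 3431.9375
R_c = M/A = 3431.9375/266.2500 = 12.8899 mm
θ = 183° = 3.193953 rad
V = θ·R_c·A = 3.193953·12.8899·266.2500 = 10961.445 mm³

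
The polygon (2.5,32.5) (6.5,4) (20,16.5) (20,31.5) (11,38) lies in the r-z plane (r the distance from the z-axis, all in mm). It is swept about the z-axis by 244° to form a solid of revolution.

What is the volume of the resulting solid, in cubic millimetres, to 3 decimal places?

Profile (r,z), 5 vertices: (2.5,32.5) (6.5,4) (20,16.5) (20,31.5) (11,38)
edge 0: (2.5,32.5)→(6.5,4)  cross = 2.5·4 − 6.5·32.5 = -201.2500; (r_i+r_j)·cross = 9·-201.2500 = -1811.2500
edge 1: (6.5,4)→(20,16.5)  cross = 6.5·16.5 − 20·4 = 27.2500; (r_i+r_j)·cross = 26.5·27.2500 = 722.1250
edge 2: (20,16.5)→(20,31.5)  cross = 20·31.5 − 20·16.5 = 300.0000; (r_i+r_j)·cross = 40·300.0000 = 12000.0000
edge 3: (20,31.5)→(11,38)  cross = 20·38 − 11·31.5 = 413.5000; (r_i+r_j)·cross = 31·413.5000 = 12818.5000
edge 4: (11,38)→(2.5,32.5)  cross = 11·32.5 − 2.5·38 = 262.5000; (r_i+r_j)·cross = 13.5·262.5000 = 3543.7500
Σcross = 802.0000 → A = |Σcross|/2 = 401.0000 mm²
Σ(r_i+r_j)·cross = 27273.1250 → first moment M = |Σ|/6 = 4545.5208
R_c = M/A = 4545.5208/401.0000 = 11.3355 mm
θ = 244° = 4.258603 rad
V = θ·R_c·A = 4.258603·11.3355·401.0000 = 19357.570 mm³

Volume = 19357.570 mm³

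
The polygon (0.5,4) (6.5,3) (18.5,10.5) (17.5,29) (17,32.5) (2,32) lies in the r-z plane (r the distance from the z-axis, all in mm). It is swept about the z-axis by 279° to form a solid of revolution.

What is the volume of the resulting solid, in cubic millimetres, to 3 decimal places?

Volume = 19916.634 mm³

Profile (r,z), 6 vertices: (0.5,4) (6.5,3) (18.5,10.5) (17.5,29) (17,32.5) (2,32)
edge 0: (0.5,4)→(6.5,3)  cross = 0.5·3 − 6.5·4 = -24.5000; (r_i+r_j)·cross = 7·-24.5000 = -171.5000
edge 1: (6.5,3)→(18.5,10.5)  cross = 6.5·10.5 − 18.5·3 = 12.7500; (r_i+r_j)·cross = 25·12.7500 = 318.7500
edge 2: (18.5,10.5)→(17.5,29)  cross = 18.5·29 − 17.5·10.5 = 352.7500; (r_i+r_j)·cross = 36·352.7500 = 12699.0000
edge 3: (17.5,29)→(17,32.5)  cross = 17.5·32.5 − 17·29 = 75.7500; (r_i+r_j)·cross = 34.5·75.7500 = 2613.3750
edge 4: (17,32.5)→(2,32)  cross = 17·32 − 2·32.5 = 479.0000; (r_i+r_j)·cross = 19·479.0000 = 9101.0000
edge 5: (2,32)→(0.5,4)  cross = 2·4 − 0.5·32 = -8.0000; (r_i+r_j)·cross = 2.5·-8.0000 = -20.0000
Σcross = 887.7500 → A = |Σcross|/2 = 443.8750 mm²
Σ(r_i+r_j)·cross = 24540.6250 → first moment M = |Σ|/6 = 4090.1042
R_c = M/A = 4090.1042/443.8750 = 9.2145 mm
θ = 279° = 4.869469 rad
V = θ·R_c·A = 4.869469·9.2145·443.8750 = 19916.634 mm³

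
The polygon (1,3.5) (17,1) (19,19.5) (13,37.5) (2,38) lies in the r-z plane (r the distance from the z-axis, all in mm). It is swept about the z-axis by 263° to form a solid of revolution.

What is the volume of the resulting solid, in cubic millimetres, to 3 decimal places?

Volume = 23775.023 mm³

Profile (r,z), 5 vertices: (1,3.5) (17,1) (19,19.5) (13,37.5) (2,38)
edge 0: (1,3.5)→(17,1)  cross = 1·1 − 17·3.5 = -58.5000; (r_i+r_j)·cross = 18·-58.5000 = -1053.0000
edge 1: (17,1)→(19,19.5)  cross = 17·19.5 − 19·1 = 312.5000; (r_i+r_j)·cross = 36·312.5000 = 11250.0000
edge 2: (19,19.5)→(13,37.5)  cross = 19·37.5 − 13·19.5 = 459.0000; (r_i+r_j)·cross = 32·459.0000 = 14688.0000
edge 3: (13,37.5)→(2,38)  cross = 13·38 − 2·37.5 = 419.0000; (r_i+r_j)·cross = 15·419.0000 = 6285.0000
edge 4: (2,38)→(1,3.5)  cross = 2·3.5 − 1·38 = -31.0000; (r_i+r_j)·cross = 3·-31.0000 = -93.0000
Σcross = 1101.0000 → A = |Σcross|/2 = 550.5000 mm²
Σ(r_i+r_j)·cross = 31077.0000 → first moment M = |Σ|/6 = 5179.5000
R_c = M/A = 5179.5000/550.5000 = 9.4087 mm
θ = 263° = 4.590216 rad
V = θ·R_c·A = 4.590216·9.4087·550.5000 = 23775.023 mm³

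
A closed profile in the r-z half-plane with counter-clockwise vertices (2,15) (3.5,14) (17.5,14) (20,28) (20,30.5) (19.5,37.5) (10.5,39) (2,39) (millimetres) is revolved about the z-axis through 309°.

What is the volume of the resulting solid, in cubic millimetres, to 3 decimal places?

Profile (r,z), 8 vertices: (2,15) (3.5,14) (17.5,14) (20,28) (20,30.5) (19.5,37.5) (10.5,39) (2,39)
edge 0: (2,15)→(3.5,14)  cross = 2·14 − 3.5·15 = -24.5000; (r_i+r_j)·cross = 5.5·-24.5000 = -134.7500
edge 1: (3.5,14)→(17.5,14)  cross = 3.5·14 − 17.5·14 = -196.0000; (r_i+r_j)·cross = 21·-196.0000 = -4116.0000
edge 2: (17.5,14)→(20,28)  cross = 17.5·28 − 20·14 = 210.0000; (r_i+r_j)·cross = 37.5·210.0000 = 7875.0000
edge 3: (20,28)→(20,30.5)  cross = 20·30.5 − 20·28 = 50.0000; (r_i+r_j)·cross = 40·50.0000 = 2000.0000
edge 4: (20,30.5)→(19.5,37.5)  cross = 20·37.5 − 19.5·30.5 = 155.2500; (r_i+r_j)·cross = 39.5·155.2500 = 6132.3750
edge 5: (19.5,37.5)→(10.5,39)  cross = 19.5·39 − 10.5·37.5 = 366.7500; (r_i+r_j)·cross = 30·366.7500 = 11002.5000
edge 6: (10.5,39)→(2,39)  cross = 10.5·39 − 2·39 = 331.5000; (r_i+r_j)·cross = 12.5·331.5000 = 4143.7500
edge 7: (2,39)→(2,15)  cross = 2·15 − 2·39 = -48.0000; (r_i+r_j)·cross = 4·-48.0000 = -192.0000
Σcross = 845.0000 → A = |Σcross|/2 = 422.5000 mm²
Σ(r_i+r_j)·cross = 26710.8750 → first moment M = |Σ|/6 = 4451.8125
R_c = M/A = 4451.8125/422.5000 = 10.5368 mm
θ = 309° = 5.393067 rad
V = θ·R_c·A = 5.393067·10.5368·422.5000 = 24008.925 mm³

Volume = 24008.925 mm³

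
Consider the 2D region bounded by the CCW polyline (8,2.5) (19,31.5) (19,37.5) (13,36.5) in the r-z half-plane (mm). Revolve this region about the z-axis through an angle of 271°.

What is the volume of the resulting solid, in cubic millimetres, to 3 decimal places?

Profile (r,z), 4 vertices: (8,2.5) (19,31.5) (19,37.5) (13,36.5)
edge 0: (8,2.5)→(19,31.5)  cross = 8·31.5 − 19·2.5 = 204.5000; (r_i+r_j)·cross = 27·204.5000 = 5521.5000
edge 1: (19,31.5)→(19,37.5)  cross = 19·37.5 − 19·31.5 = 114.0000; (r_i+r_j)·cross = 38·114.0000 = 4332.0000
edge 2: (19,37.5)→(13,36.5)  cross = 19·36.5 − 13·37.5 = 206.0000; (r_i+r_j)·cross = 32·206.0000 = 6592.0000
edge 3: (13,36.5)→(8,2.5)  cross = 13·2.5 − 8·36.5 = -259.5000; (r_i+r_j)·cross = 21·-259.5000 = -5449.5000
Σcross = 265.0000 → A = |Σcross|/2 = 132.5000 mm²
Σ(r_i+r_j)·cross = 10996.0000 → first moment M = |Σ|/6 = 1832.6667
R_c = M/A = 1832.6667/132.5000 = 13.8314 mm
θ = 271° = 4.729842 rad
V = θ·R_c·A = 4.729842·13.8314·132.5000 = 8668.224 mm³

Volume = 8668.224 mm³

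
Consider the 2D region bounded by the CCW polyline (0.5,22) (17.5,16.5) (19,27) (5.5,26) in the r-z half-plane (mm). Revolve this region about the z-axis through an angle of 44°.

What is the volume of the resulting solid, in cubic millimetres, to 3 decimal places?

Profile (r,z), 4 vertices: (0.5,22) (17.5,16.5) (19,27) (5.5,26)
edge 0: (0.5,22)→(17.5,16.5)  cross = 0.5·16.5 − 17.5·22 = -376.7500; (r_i+r_j)·cross = 18·-376.7500 = -6781.5000
edge 1: (17.5,16.5)→(19,27)  cross = 17.5·27 − 19·16.5 = 159.0000; (r_i+r_j)·cross = 36.5·159.0000 = 5803.5000
edge 2: (19,27)→(5.5,26)  cross = 19·26 − 5.5·27 = 345.5000; (r_i+r_j)·cross = 24.5·345.5000 = 8464.7500
edge 3: (5.5,26)→(0.5,22)  cross = 5.5·22 − 0.5·26 = 108.0000; (r_i+r_j)·cross = 6·108.0000 = 648.0000
Σcross = 235.7500 → A = |Σcross|/2 = 117.8750 mm²
Σ(r_i+r_j)·cross = 8134.7500 → first moment M = |Σ|/6 = 1355.7917
R_c = M/A = 1355.7917/117.8750 = 11.5019 mm
θ = 44° = 0.767945 rad
V = θ·R_c·A = 0.767945·11.5019·117.8750 = 1041.173 mm³

Volume = 1041.173 mm³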